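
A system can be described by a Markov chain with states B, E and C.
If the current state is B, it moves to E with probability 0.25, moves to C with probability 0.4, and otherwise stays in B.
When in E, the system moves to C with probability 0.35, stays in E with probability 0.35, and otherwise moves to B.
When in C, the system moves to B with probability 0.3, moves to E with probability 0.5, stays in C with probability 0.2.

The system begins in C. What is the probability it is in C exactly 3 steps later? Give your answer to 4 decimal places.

0.3155

Propagate the distribution vector 3 steps from C.
After 0 steps: (0.0000, 0.0000, 1.0000)
After 1 step: (0.3000, 0.5000, 0.2000)
After 2 steps: (0.3150, 0.3500, 0.3350)
After 3 steps: (0.3158, 0.3688, 0.3155)
P(in C after 3 steps) = 0.3155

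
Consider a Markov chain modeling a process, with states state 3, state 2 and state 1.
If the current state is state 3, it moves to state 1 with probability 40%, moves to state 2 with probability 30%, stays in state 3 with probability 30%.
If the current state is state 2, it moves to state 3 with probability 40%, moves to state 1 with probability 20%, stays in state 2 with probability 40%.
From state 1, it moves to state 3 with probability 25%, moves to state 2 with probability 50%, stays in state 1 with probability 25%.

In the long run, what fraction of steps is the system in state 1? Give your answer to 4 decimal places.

0.2791

Let the stationary distribution be π with π = πP and π_1 + π_2 + π_3 = 1.
π_1 = 0.3·π_1 + 0.4·π_2 + 0.25·π_3
π_2 = 0.3·π_1 + 0.4·π_2 + 0.5·π_3
Solving with the normalization constraint gives π = (0.3256, 0.3953, 0.2791).
So the stationary probability of state 1 is 0.2791.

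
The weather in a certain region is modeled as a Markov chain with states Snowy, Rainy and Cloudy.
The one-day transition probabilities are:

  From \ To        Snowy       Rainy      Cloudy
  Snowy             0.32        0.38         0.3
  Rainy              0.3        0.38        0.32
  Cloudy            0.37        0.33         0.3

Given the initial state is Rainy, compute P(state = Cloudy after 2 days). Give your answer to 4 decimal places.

0.3076

Sum over the intermediate state after 1 day:
P = P(Rainy→Snowy)·P(Snowy→Cloudy) + P(Rainy→Rainy)·P(Rainy→Cloudy) + P(Rainy→Cloudy)·P(Cloudy→Cloudy)
  = 0.3×0.3 + 0.38×0.32 + 0.32×0.3
  = 0.0900 + 0.1216 + 0.0960 = 0.3076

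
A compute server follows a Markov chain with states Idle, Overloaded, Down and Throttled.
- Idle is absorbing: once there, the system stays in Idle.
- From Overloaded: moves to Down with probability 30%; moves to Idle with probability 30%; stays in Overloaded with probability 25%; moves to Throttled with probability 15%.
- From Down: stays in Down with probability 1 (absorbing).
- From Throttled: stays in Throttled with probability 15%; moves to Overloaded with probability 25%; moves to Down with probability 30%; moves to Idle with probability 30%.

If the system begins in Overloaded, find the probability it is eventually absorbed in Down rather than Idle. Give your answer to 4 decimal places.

0.5000

Let h(s) be the probability of absorption at Down starting from transient state s. Then h(Down) = 1 and h(Idle) = 0. By first-step analysis:
h(Overloaded) = 0.3·0 + 0.25·h(Overloaded) + 0.3·1 + 0.15·h(Throttled)
h(Throttled) = 0.3·0 + 0.25·h(Overloaded) + 0.3·1 + 0.15·h(Throttled)
Solving: h(Overloaded) = 0.5000, h(Throttled) = 0.5000.
Starting from Overloaded, the probability is 0.5000.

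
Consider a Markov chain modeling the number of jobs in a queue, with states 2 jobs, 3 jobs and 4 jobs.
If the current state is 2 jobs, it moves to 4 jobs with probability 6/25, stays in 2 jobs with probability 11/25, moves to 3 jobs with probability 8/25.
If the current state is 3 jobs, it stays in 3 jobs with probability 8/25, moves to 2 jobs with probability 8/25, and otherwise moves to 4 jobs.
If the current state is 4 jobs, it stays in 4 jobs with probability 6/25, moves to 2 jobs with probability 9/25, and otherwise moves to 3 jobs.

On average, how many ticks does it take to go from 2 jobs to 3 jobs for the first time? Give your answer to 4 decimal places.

Let t(s) be the expected number of ticks to first reach 3 jobs from state s, with t(3 jobs) = 0. Conditioning on the first tick:
t(2 jobs) = 1 + 0.44·t(2 jobs) + 0.24·t(4 jobs)
t(4 jobs) = 1 + 0.36·t(2 jobs) + 0.24·t(4 jobs)
Solving: t(2 jobs) = 2.9481, t(4 jobs) = 2.7123.
Expected ticks from 2 jobs to 3 jobs: 2.9481.

2.9481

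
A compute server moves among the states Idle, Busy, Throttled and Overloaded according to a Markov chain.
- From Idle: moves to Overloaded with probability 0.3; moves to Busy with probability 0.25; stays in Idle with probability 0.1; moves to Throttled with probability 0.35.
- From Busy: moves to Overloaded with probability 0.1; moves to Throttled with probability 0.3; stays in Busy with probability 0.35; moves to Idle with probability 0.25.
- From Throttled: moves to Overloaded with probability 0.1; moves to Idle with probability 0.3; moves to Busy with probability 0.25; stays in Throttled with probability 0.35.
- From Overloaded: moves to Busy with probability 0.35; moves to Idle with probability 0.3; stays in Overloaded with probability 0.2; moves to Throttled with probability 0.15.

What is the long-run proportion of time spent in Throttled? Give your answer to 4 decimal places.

0.3024

Let the stationary distribution be π with π = πP and π_1 + π_2 + π_3 + π_4 = 1.
π_1 = 0.1·π_1 + 0.25·π_2 + 0.3·π_3 + 0.3·π_4
π_2 = 0.25·π_1 + 0.35·π_2 + 0.25·π_3 + 0.35·π_4
π_3 = 0.35·π_1 + 0.3·π_2 + 0.35·π_3 + 0.15·π_4
Solving with the normalization constraint gives π = (0.2377, 0.2960, 0.3024, 0.1639).
So the stationary probability of Throttled is 0.3024.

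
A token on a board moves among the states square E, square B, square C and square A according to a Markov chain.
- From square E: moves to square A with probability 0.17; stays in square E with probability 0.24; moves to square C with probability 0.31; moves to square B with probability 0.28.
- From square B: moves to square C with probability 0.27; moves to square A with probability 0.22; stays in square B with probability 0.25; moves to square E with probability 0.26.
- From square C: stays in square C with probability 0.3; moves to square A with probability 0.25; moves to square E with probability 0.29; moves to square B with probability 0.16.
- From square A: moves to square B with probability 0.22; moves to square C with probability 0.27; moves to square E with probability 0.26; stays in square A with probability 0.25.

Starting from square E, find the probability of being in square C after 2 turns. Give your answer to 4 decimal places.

0.2889

Propagate the distribution vector 2 turns from square E.
After 0 turns: (1.0000, 0.0000, 0.0000, 0.0000)
After 1 turn: (0.2400, 0.2800, 0.3100, 0.1700)
After 2 turns: (0.2645, 0.2242, 0.2889, 0.2224)
P(in square C after 2 turns) = 0.2889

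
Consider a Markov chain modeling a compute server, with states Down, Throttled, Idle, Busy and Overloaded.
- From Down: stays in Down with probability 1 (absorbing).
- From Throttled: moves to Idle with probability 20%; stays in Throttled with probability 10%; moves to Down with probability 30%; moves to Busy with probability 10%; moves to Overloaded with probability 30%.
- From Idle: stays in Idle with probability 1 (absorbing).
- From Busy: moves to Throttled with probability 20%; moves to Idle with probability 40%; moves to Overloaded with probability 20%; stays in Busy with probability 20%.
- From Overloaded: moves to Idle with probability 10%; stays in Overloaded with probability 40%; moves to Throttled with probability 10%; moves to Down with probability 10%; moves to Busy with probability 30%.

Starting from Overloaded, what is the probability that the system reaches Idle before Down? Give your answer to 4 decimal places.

0.6522

Let h(s) be the probability of absorption at Idle starting from transient state s. Then h(Idle) = 1 and h(Down) = 0. By first-step analysis:
h(Throttled) = 0.3·0 + 0.1·h(Throttled) + 0.2·1 + 0.1·h(Busy) + 0.3·h(Overloaded)
h(Busy) = 0.2·h(Throttled) + 0.4·1 + 0.2·h(Busy) + 0.2·h(Overloaded)
h(Overloaded) = 0.1·0 + 0.1·h(Throttled) + 0.1·1 + 0.3·h(Busy) + 0.4·h(Overloaded)
Solving: h(Throttled) = 0.5280, h(Busy) = 0.7950, h(Overloaded) = 0.6522.
Starting from Overloaded, the probability is 0.6522.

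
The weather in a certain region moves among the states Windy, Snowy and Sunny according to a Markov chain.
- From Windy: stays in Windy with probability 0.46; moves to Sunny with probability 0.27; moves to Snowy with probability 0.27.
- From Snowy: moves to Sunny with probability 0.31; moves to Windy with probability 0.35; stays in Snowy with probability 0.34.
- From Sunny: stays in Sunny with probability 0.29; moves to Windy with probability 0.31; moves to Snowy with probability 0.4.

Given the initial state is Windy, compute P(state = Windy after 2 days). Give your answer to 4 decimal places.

Sum over the intermediate state after 1 day:
P = P(Windy→Windy)·P(Windy→Windy) + P(Windy→Snowy)·P(Snowy→Windy) + P(Windy→Sunny)·P(Sunny→Windy)
  = 0.46×0.46 + 0.27×0.35 + 0.27×0.31
  = 0.2116 + 0.0945 + 0.0837 = 0.3898

0.3898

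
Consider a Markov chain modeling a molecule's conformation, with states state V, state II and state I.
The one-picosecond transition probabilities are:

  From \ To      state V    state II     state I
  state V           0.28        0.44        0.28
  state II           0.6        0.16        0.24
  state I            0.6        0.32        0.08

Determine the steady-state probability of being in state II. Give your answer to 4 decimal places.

Let the stationary distribution be π with π = πP and π_1 + π_2 + π_3 = 1.
π_1 = 0.28·π_1 + 0.6·π_2 + 0.6·π_3
π_2 = 0.44·π_1 + 0.16·π_2 + 0.32·π_3
Solving with the normalization constraint gives π = (0.4545, 0.3229, 0.2226).
So the stationary probability of state II is 0.3229.

0.3229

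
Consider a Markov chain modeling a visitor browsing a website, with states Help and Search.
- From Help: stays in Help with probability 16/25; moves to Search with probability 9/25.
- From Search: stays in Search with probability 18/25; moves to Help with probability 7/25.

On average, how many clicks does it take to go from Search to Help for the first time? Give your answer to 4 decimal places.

Let t(s) be the expected number of clicks to first reach Help from state s, with t(Help) = 0. Conditioning on the first click:
t(Search) = 1 + 0.72·t(Search)
Solving: t(Search) = 3.5714.
Expected clicks from Search to Help: 3.5714.

3.5714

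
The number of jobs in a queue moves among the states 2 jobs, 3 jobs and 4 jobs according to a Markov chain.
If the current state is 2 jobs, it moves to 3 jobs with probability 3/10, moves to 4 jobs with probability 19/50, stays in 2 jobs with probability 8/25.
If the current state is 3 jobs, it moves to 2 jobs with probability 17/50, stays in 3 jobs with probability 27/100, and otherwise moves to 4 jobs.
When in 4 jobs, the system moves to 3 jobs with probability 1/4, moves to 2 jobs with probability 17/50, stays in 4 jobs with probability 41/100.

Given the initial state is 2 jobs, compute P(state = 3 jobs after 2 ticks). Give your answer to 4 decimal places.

0.2720

Sum over the intermediate state after 1 tick:
P = P(2 jobs→2 jobs)·P(2 jobs→3 jobs) + P(2 jobs→3 jobs)·P(3 jobs→3 jobs) + P(2 jobs→4 jobs)·P(4 jobs→3 jobs)
  = 0.32×0.3 + 0.3×0.27 + 0.38×0.25
  = 0.0960 + 0.0810 + 0.0950 = 0.2720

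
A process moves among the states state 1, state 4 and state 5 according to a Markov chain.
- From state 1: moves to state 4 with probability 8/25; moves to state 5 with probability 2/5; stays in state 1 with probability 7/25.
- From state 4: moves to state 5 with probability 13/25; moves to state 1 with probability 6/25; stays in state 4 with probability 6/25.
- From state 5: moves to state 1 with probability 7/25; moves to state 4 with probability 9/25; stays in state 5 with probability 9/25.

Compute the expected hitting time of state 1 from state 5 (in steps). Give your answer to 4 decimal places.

Let t(s) be the expected number of steps to first reach state 1 from state s, with t(state 1) = 0. Conditioning on the first step:
t(state 4) = 1 + 0.24·t(state 4) + 0.52·t(state 5)
t(state 5) = 1 + 0.36·t(state 4) + 0.36·t(state 5)
Solving: t(state 4) = 3.8770, t(state 5) = 3.7433.
Expected steps from state 5 to state 1: 3.7433.

3.7433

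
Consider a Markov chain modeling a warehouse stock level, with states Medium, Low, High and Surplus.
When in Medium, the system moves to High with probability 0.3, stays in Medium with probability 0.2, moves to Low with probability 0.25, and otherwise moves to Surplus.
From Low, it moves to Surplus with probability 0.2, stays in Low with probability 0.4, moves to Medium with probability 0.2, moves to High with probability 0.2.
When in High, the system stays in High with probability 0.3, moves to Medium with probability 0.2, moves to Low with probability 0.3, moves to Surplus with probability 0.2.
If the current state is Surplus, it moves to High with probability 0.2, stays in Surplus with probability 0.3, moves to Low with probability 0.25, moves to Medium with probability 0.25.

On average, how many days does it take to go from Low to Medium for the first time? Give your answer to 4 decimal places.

4.7368

Let t(s) be the expected number of days to first reach Medium from state s, with t(Medium) = 0. Conditioning on the first day:
t(Low) = 1 + 0.4·t(Low) + 0.2·t(High) + 0.2·t(Surplus)
t(High) = 1 + 0.3·t(Low) + 0.3·t(High) + 0.2·t(Surplus)
t(Surplus) = 1 + 0.25·t(Low) + 0.2·t(High) + 0.3·t(Surplus)
Solving: t(Low) = 4.7368, t(High) = 4.7368, t(Surplus) = 4.4737.
Expected days from Low to Medium: 4.7368.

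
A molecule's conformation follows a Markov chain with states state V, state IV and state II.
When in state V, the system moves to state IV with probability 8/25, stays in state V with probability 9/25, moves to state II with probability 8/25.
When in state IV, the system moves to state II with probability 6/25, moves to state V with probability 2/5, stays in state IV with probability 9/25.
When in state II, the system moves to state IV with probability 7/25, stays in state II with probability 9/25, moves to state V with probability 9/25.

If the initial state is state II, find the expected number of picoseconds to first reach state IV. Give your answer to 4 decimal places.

Let t(s) be the expected number of picoseconds to first reach state IV from state s, with t(state IV) = 0. Conditioning on the first picosecond:
t(state V) = 1 + 0.36·t(state V) + 0.32·t(state II)
t(state II) = 1 + 0.36·t(state V) + 0.36·t(state II)
Solving: t(state V) = 3.2609, t(state II) = 3.3967.
Expected picoseconds from state II to state IV: 3.3967.

3.3967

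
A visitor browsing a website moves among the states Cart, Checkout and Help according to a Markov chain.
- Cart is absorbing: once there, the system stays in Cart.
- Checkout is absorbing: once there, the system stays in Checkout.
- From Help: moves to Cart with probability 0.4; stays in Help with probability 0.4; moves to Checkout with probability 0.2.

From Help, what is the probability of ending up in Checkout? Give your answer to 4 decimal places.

Let h(s) be the probability of absorption at Checkout starting from transient state s. Then h(Checkout) = 1 and h(Cart) = 0. By first-step analysis:
h(Help) = 0.4·0 + 0.2·1 + 0.4·h(Help)
Solving: h(Help) = 0.3333.
Starting from Help, the probability is 0.3333.

0.3333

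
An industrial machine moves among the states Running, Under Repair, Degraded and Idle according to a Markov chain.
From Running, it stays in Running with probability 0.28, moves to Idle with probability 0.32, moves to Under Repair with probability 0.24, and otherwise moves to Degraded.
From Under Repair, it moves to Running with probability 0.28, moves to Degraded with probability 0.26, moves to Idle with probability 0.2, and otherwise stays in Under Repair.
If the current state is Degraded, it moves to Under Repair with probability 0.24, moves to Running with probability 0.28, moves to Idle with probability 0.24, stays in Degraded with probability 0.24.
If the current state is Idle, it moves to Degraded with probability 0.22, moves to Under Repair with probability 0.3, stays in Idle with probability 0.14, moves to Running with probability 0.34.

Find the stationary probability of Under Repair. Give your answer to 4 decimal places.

Let the stationary distribution be π with π = πP and π_1 + π_2 + π_3 + π_4 = 1.
π_1 = 0.28·π_1 + 0.28·π_2 + 0.28·π_3 + 0.34·π_4
π_2 = 0.24·π_1 + 0.26·π_2 + 0.24·π_3 + 0.3·π_4
π_3 = 0.16·π_1 + 0.26·π_2 + 0.24·π_3 + 0.22·π_4
Solving with the normalization constraint gives π = (0.2938, 0.2590, 0.2171, 0.2301).
So the stationary probability of Under Repair is 0.2590.

0.2590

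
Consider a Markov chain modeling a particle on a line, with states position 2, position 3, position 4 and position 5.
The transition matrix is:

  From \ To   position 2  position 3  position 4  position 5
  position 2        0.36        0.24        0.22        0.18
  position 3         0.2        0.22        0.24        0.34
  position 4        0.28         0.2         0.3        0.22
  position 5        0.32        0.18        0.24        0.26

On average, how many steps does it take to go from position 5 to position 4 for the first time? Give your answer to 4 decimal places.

Let t(s) be the expected number of steps to first reach position 4 from state s, with t(position 4) = 0. Conditioning on the first step:
t(position 2) = 1 + 0.36·t(position 2) + 0.24·t(position 3) + 0.18·t(position 5)
t(position 3) = 1 + 0.2·t(position 2) + 0.22·t(position 3) + 0.34·t(position 5)
t(position 5) = 1 + 0.32·t(position 2) + 0.18·t(position 3) + 0.26·t(position 5)
Solving: t(position 2) = 4.3646, t(position 3) = 4.2652, t(position 5) = 4.2762.
Expected steps from position 5 to position 4: 4.2762.

4.2762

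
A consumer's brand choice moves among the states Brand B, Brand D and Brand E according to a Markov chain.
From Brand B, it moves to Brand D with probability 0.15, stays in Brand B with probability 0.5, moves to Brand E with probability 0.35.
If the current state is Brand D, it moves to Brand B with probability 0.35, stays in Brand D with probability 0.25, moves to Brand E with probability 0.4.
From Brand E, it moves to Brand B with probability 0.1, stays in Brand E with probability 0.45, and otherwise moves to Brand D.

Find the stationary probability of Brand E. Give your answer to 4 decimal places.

Let the stationary distribution be π with π = πP and π_1 + π_2 + π_3 = 1.
π_1 = 0.5·π_1 + 0.35·π_2 + 0.1·π_3
π_2 = 0.15·π_1 + 0.25·π_2 + 0.45·π_3
Solving with the normalization constraint gives π = (0.2925, 0.3019, 0.4057).
So the stationary probability of Brand E is 0.4057.

0.4057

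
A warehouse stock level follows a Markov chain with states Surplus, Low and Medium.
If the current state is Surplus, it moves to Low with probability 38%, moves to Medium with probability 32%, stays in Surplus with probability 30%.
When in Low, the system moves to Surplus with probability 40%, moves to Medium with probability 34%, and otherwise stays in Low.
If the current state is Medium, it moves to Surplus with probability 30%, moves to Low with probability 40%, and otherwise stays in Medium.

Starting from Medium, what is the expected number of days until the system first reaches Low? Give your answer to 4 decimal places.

2.5381

Let t(s) be the expected number of days to first reach Low from state s, with t(Low) = 0. Conditioning on the first day:
t(Surplus) = 1 + 0.3·t(Surplus) + 0.32·t(Medium)
t(Medium) = 1 + 0.3·t(Surplus) + 0.3·t(Medium)
Solving: t(Surplus) = 2.5888, t(Medium) = 2.5381.
Expected days from Medium to Low: 2.5381.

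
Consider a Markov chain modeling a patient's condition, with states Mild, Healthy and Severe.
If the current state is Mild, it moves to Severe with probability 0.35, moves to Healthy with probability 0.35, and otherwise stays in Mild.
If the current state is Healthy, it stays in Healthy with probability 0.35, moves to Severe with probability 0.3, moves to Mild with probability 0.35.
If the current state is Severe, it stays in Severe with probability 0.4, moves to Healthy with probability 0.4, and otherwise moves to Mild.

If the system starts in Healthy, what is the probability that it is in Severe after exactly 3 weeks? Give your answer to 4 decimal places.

Propagate the distribution vector 3 weeks from Healthy.
After 0 weeks: (0.0000, 1.0000, 0.0000)
After 1 week: (0.3500, 0.3500, 0.3000)
After 2 weeks: (0.2875, 0.3650, 0.3475)
After 3 weeks: (0.2835, 0.3674, 0.3491)
P(in Severe after 3 weeks) = 0.3491

0.3491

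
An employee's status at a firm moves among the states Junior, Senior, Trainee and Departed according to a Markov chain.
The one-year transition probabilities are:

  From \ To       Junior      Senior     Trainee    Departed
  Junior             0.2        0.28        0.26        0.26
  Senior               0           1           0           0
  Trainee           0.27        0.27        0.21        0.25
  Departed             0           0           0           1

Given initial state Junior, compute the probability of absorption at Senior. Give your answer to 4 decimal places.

0.5187

Let h(s) be the probability of absorption at Senior starting from transient state s. Then h(Senior) = 1 and h(Departed) = 0. By first-step analysis:
h(Junior) = 0.2·h(Junior) + 0.28·1 + 0.26·h(Trainee) + 0.26·0
h(Trainee) = 0.27·h(Junior) + 0.27·1 + 0.21·h(Trainee) + 0.25·0
Solving: h(Junior) = 0.5187, h(Trainee) = 0.5190.
Starting from Junior, the probability is 0.5187.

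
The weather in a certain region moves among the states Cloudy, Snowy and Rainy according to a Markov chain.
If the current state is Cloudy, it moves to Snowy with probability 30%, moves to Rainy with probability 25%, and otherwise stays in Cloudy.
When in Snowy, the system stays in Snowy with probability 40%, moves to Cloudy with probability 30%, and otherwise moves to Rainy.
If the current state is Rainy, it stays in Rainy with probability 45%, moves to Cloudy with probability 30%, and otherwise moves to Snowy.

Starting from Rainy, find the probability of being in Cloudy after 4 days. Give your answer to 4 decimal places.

0.3528

Propagate the distribution vector 4 days from Rainy.
After 0 days: (0.0000, 0.0000, 1.0000)
After 1 day: (0.3000, 0.2500, 0.4500)
After 2 days: (0.3450, 0.3025, 0.3525)
After 3 days: (0.3518, 0.3126, 0.3356)
After 4 days: (0.3528, 0.3145, 0.3328)
P(in Cloudy after 4 days) = 0.3528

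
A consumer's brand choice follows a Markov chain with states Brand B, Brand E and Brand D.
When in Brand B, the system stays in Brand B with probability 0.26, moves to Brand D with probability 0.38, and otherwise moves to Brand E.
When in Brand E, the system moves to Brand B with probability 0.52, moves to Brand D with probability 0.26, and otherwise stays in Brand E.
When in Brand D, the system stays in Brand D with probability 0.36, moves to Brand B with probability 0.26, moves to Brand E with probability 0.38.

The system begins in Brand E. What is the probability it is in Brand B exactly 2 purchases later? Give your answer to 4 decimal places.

Sum over the intermediate state after 1 purchase:
P = P(Brand E→Brand B)·P(Brand B→Brand B) + P(Brand E→Brand E)·P(Brand E→Brand B) + P(Brand E→Brand D)·P(Brand D→Brand B)
  = 0.52×0.26 + 0.22×0.52 + 0.26×0.26
  = 0.1352 + 0.1144 + 0.0676 = 0.3172

0.3172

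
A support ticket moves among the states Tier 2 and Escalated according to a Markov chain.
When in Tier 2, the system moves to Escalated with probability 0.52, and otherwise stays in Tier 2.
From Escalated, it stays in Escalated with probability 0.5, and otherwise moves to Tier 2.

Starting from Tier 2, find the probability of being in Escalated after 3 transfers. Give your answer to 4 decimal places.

0.5098

Propagate the distribution vector 3 transfers from Tier 2.
After 0 transfers: (1.0000, 0.0000)
After 1 transfer: (0.4800, 0.5200)
After 2 transfers: (0.4904, 0.5096)
After 3 transfers: (0.4902, 0.5098)
P(in Escalated after 3 transfers) = 0.5098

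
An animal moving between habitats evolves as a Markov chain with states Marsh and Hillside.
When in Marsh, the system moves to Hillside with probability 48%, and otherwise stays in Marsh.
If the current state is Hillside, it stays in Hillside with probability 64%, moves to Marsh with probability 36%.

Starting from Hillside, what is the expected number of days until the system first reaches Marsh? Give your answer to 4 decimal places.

2.7778

Let t(s) be the expected number of days to first reach Marsh from state s, with t(Marsh) = 0. Conditioning on the first day:
t(Hillside) = 1 + 0.64·t(Hillside)
Solving: t(Hillside) = 2.7778.
Expected days from Hillside to Marsh: 2.7778.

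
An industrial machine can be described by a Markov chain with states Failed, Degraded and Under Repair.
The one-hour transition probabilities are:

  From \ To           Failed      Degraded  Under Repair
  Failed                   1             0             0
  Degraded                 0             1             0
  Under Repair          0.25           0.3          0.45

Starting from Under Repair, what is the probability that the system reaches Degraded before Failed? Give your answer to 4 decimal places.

Let h(s) be the probability of absorption at Degraded starting from transient state s. Then h(Degraded) = 1 and h(Failed) = 0. By first-step analysis:
h(Under Repair) = 0.25·0 + 0.3·1 + 0.45·h(Under Repair)
Solving: h(Under Repair) = 0.5455.
Starting from Under Repair, the probability is 0.5455.

0.5455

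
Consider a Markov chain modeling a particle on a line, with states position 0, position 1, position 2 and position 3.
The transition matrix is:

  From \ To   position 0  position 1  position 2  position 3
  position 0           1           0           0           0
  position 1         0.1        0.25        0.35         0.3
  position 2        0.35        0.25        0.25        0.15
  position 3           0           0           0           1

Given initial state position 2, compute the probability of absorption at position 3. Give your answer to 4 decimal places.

Let h(s) be the probability of absorption at position 3 starting from transient state s. Then h(position 3) = 1 and h(position 0) = 0. By first-step analysis:
h(position 1) = 0.1·0 + 0.25·h(position 1) + 0.35·h(position 2) + 0.3·1
h(position 2) = 0.35·0 + 0.25·h(position 1) + 0.25·h(position 2) + 0.15·1
Solving: h(position 1) = 0.5842, h(position 2) = 0.3947.
Starting from position 2, the probability is 0.3947.

0.3947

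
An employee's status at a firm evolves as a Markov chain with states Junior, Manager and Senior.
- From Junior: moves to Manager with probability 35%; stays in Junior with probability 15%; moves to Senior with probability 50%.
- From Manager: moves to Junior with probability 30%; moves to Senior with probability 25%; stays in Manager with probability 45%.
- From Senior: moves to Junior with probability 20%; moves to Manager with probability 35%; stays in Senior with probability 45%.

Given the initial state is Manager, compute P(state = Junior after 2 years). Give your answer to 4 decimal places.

0.2300

Sum over the intermediate state after 1 year:
P = P(Manager→Junior)·P(Junior→Junior) + P(Manager→Manager)·P(Manager→Junior) + P(Manager→Senior)·P(Senior→Junior)
  = 0.3×0.15 + 0.45×0.3 + 0.25×0.2
  = 0.0450 + 0.1350 + 0.0500 = 0.2300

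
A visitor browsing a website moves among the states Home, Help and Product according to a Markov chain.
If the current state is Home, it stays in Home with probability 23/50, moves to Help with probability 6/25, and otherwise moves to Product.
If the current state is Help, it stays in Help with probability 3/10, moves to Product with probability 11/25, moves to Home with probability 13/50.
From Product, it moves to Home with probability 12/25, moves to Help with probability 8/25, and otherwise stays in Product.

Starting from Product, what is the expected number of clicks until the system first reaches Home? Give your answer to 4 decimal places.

2.4332

Let t(s) be the expected number of clicks to first reach Home from state s, with t(Home) = 0. Conditioning on the first click:
t(Help) = 1 + 0.3·t(Help) + 0.44·t(Product)
t(Product) = 1 + 0.32·t(Help) + 0.2·t(Product)
Solving: t(Help) = 2.9580, t(Product) = 2.4332.
Expected clicks from Product to Home: 2.4332.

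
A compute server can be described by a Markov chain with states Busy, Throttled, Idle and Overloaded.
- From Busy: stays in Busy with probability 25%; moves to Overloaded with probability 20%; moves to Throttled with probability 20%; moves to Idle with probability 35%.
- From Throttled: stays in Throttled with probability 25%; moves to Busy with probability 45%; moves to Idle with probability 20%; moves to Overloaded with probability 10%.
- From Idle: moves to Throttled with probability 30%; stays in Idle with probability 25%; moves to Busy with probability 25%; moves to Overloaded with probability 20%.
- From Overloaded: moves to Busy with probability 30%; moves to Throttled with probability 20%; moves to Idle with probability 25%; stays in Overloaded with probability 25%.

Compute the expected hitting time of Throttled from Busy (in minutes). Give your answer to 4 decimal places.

Let t(s) be the expected number of minutes to first reach Throttled from state s, with t(Throttled) = 0. Conditioning on the first minute:
t(Busy) = 1 + 0.25·t(Busy) + 0.35·t(Idle) + 0.2·t(Overloaded)
t(Idle) = 1 + 0.25·t(Busy) + 0.25·t(Idle) + 0.2·t(Overloaded)
t(Overloaded) = 1 + 0.3·t(Busy) + 0.25·t(Idle) + 0.25·t(Overloaded)
Solving: t(Busy) = 4.3496, t(Idle) = 3.9542, t(Overloaded) = 4.3913.
Expected minutes from Busy to Throttled: 4.3496.

4.3496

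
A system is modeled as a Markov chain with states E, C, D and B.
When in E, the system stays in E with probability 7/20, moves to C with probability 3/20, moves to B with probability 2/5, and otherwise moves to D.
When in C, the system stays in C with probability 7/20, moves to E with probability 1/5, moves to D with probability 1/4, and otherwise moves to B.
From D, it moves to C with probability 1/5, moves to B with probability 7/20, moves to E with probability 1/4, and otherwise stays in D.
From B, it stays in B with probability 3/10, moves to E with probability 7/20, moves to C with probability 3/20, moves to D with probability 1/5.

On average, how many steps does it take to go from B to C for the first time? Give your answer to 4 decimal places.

6.3158

Let t(s) be the expected number of steps to first reach C from state s, with t(C) = 0. Conditioning on the first step:
t(E) = 1 + 0.35·t(E) + 0.1·t(D) + 0.4·t(B)
t(D) = 1 + 0.25·t(E) + 0.2·t(D) + 0.35·t(B)
t(B) = 1 + 0.35·t(E) + 0.2·t(D) + 0.3·t(B)
Solving: t(E) = 6.3477, t(D) = 5.9968, t(B) = 6.3158.
Expected steps from B to C: 6.3158.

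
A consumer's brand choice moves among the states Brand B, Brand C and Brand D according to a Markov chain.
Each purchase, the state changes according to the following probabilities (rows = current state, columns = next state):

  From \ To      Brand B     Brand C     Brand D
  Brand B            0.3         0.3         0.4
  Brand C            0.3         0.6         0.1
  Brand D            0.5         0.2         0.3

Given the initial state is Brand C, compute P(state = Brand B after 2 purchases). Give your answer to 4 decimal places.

Sum over the intermediate state after 1 purchase:
P = P(Brand C→Brand B)·P(Brand B→Brand B) + P(Brand C→Brand C)·P(Brand C→Brand B) + P(Brand C→Brand D)·P(Brand D→Brand B)
  = 0.3×0.3 + 0.6×0.3 + 0.1×0.5
  = 0.0900 + 0.1800 + 0.0500 = 0.3200

0.3200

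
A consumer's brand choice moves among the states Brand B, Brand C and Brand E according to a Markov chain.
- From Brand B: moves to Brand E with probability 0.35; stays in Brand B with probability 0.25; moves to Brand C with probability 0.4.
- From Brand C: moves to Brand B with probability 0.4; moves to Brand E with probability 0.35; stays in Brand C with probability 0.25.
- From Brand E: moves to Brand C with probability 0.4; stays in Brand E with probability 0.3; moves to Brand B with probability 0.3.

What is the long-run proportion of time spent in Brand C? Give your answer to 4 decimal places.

0.3478

Let the stationary distribution be π with π = πP and π_1 + π_2 + π_3 = 1.
π_1 = 0.25·π_1 + 0.4·π_2 + 0.3·π_3
π_2 = 0.4·π_1 + 0.25·π_2 + 0.4·π_3
Solving with the normalization constraint gives π = (0.3188, 0.3478, 0.3333).
So the stationary probability of Brand C is 0.3478.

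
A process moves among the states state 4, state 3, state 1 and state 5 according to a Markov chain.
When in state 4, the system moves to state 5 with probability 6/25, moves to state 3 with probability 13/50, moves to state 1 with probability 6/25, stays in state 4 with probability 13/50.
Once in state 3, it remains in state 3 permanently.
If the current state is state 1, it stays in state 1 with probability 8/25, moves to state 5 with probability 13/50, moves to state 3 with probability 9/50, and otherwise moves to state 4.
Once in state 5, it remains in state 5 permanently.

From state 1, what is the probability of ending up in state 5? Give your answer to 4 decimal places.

Let h(s) be the probability of absorption at state 5 starting from transient state s. Then h(state 5) = 1 and h(state 3) = 0. By first-step analysis:
h(state 4) = 0.26·h(state 4) + 0.26·0 + 0.24·h(state 1) + 0.24·1
h(state 1) = 0.24·h(state 4) + 0.18·0 + 0.32·h(state 1) + 0.26·1
Solving: h(state 4) = 0.5063, h(state 1) = 0.5610.
Starting from state 1, the probability is 0.5610.

0.5610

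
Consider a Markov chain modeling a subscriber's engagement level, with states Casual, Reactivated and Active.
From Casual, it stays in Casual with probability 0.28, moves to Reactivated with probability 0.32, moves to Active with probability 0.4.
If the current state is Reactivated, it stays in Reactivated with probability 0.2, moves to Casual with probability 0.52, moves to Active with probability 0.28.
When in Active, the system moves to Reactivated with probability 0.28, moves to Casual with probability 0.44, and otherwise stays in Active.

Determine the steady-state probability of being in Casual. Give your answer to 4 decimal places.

0.3982

Let the stationary distribution be π with π = πP and π_1 + π_2 + π_3 = 1.
π_1 = 0.28·π_1 + 0.52·π_2 + 0.44·π_3
π_2 = 0.32·π_1 + 0.2·π_2 + 0.28·π_3
Solving with the normalization constraint gives π = (0.3982, 0.2740, 0.3278).
So the stationary probability of Casual is 0.3982.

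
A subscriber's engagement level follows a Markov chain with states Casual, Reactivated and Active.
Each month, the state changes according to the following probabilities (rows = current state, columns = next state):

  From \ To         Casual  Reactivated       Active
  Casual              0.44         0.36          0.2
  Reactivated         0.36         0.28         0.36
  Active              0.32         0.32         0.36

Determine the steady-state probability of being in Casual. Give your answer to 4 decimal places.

0.3783

Let the stationary distribution be π with π = πP and π_1 + π_2 + π_3 = 1.
π_1 = 0.44·π_1 + 0.36·π_2 + 0.32·π_3
π_2 = 0.36·π_1 + 0.28·π_2 + 0.32·π_3
Solving with the normalization constraint gives π = (0.3783, 0.3222, 0.2995).
So the stationary probability of Casual is 0.3783.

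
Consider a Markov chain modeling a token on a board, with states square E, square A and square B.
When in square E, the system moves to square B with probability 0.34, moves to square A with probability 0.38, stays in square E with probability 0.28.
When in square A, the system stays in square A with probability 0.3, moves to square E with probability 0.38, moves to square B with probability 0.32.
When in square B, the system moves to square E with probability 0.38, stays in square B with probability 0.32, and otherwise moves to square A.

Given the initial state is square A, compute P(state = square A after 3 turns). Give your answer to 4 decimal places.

Propagate the distribution vector 3 turns from square A.
After 0 turns: (0.0000, 1.0000, 0.0000)
After 1 turn: (0.3800, 0.3000, 0.3200)
After 2 turns: (0.3420, 0.3304, 0.3276)
After 3 turns: (0.3458, 0.3274, 0.3268)
P(in square A after 3 turns) = 0.3274

0.3274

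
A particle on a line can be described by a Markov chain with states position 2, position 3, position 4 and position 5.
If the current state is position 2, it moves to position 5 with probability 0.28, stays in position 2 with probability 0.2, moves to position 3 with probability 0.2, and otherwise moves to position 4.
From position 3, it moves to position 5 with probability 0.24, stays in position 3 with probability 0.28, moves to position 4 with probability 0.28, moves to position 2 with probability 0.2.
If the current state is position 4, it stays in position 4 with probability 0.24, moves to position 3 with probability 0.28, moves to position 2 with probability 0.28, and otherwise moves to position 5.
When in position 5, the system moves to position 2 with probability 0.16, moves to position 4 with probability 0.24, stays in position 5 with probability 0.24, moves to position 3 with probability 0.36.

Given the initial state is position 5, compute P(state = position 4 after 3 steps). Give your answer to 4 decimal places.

Propagate the distribution vector 3 steps from position 5.
After 0 steps: (0.0000, 0.0000, 0.0000, 1.0000)
After 1 step: (0.1600, 0.3600, 0.2400, 0.2400)
After 2 steps: (0.2096, 0.2864, 0.2672, 0.2368)
After 3 steps: (0.2119, 0.2822, 0.2682, 0.2377)
P(in position 4 after 3 steps) = 0.2682

0.2682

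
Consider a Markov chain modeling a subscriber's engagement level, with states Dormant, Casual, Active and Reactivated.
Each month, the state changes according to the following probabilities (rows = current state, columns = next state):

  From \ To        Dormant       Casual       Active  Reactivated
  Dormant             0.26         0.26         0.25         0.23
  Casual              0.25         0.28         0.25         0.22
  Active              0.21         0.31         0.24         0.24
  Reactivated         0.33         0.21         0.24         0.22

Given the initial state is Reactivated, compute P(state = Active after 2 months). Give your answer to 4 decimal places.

Propagate the distribution vector 2 months from Reactivated.
After 0 months: (0.0000, 0.0000, 0.0000, 1.0000)
After 1 month: (0.3300, 0.2100, 0.2400, 0.2200)
After 2 months: (0.2613, 0.2652, 0.2454, 0.2281)
P(in Active after 2 months) = 0.2454

0.2454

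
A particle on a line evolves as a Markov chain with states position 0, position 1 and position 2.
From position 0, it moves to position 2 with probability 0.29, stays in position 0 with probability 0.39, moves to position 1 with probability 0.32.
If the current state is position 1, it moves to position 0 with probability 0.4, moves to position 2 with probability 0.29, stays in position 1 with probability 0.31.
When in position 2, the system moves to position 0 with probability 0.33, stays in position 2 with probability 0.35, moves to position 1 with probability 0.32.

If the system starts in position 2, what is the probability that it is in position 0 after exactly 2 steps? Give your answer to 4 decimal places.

Sum over the intermediate state after 1 step:
P = P(position 2→position 0)·P(position 0→position 0) + P(position 2→position 1)·P(position 1→position 0) + P(position 2→position 2)·P(position 2→position 0)
  = 0.33×0.39 + 0.32×0.4 + 0.35×0.33
  = 0.1287 + 0.1280 + 0.1155 = 0.3722

0.3722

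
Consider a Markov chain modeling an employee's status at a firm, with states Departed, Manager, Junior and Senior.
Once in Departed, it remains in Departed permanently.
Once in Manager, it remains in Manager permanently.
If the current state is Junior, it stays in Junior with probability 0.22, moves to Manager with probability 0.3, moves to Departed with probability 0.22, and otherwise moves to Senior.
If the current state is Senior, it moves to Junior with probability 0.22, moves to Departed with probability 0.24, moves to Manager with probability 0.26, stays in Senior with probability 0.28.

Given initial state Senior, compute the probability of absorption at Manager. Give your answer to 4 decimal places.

0.5329

Let h(s) be the probability of absorption at Manager starting from transient state s. Then h(Manager) = 1 and h(Departed) = 0. By first-step analysis:
h(Junior) = 0.22·0 + 0.3·1 + 0.22·h(Junior) + 0.26·h(Senior)
h(Senior) = 0.24·0 + 0.26·1 + 0.22·h(Junior) + 0.28·h(Senior)
Solving: h(Junior) = 0.5623, h(Senior) = 0.5329.
Starting from Senior, the probability is 0.5329.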